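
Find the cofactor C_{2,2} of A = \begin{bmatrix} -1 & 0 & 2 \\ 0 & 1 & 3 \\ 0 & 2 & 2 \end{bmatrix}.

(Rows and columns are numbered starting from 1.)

The cofactor is -2.

Delete row 2 and column 2; the remaining 2×2 submatrix is [-1 2; 0 2].
Its determinant is (-1)·2 − 2·0 = -2.
The cofactor carries sign (−1)^(2+2) = +1, so C_{2,2} = +(-2) = -2.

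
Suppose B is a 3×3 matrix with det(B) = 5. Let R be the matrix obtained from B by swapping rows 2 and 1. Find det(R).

Swapping two rows multiplies the determinant by −1.
det(R) = (-1)·(5) = -5

det(R) = -5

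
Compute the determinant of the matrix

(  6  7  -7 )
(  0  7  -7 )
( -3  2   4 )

Expand along column 1:
  + 6 · |7 -7; 2 4| = 6·(28 − (-14)) = 252
  + (-3) · |7 -7; 7 -7| = (-3)·(-49 − (-49)) = 0
Sum: (252) + (0) = 252

252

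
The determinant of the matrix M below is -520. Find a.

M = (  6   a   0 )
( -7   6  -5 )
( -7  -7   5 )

-7

Expanding along the row containing a, det(M) is linear in a: det(M) = (70)·a + (-30).
Set (70)·a + (-30) = -520  ⇒  (70)·a = -490  ⇒  a = -7.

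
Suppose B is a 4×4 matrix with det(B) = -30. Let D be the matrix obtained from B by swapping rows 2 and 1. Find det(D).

30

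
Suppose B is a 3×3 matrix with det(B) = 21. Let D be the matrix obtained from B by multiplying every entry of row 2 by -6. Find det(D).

Scaling one row by -6 multiplies the determinant by -6.
det(D) = (-6)·(21) = -126

The determinant is -126.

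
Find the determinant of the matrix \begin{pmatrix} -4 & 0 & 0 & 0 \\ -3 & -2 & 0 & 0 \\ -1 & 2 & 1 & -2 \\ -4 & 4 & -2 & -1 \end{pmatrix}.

-40

The matrix is block lower-triangular with a 2×2 block and a 2×2 block on the diagonal, so its determinant equals the product of the determinants of the diagonal blocks.
det of the 2×2 block = 8
det of the 2×2 block = -5
det = (8)·(-5) = -40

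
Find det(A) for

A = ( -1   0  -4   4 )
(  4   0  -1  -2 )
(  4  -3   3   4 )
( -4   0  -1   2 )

Expand along column 2 (it has 3 zeros):
  − (-3) · M_32   where M_32 = det([-1 -4 4; 4 -1 -2; -4 -1 2]) = -28
det = (-1)·(-3)·(-28) = -84

|A| = -84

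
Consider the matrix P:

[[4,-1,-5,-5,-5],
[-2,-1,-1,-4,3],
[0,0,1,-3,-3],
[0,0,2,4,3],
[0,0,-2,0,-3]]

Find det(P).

|P| = 216

P is block upper-triangular with a 2×2 block and a 3×3 block on the diagonal, so its determinant equals the product of the determinants of the diagonal blocks.
det of the 2×2 block = -6
det of the 3×3 block = -36
det = (-6)·(-36) = 216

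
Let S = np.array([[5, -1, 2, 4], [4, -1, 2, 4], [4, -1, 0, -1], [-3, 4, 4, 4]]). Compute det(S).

Expand along row 3 (it has 1 zero):
  + (4) · M_31   where M_31 = det([-1 2 4; -1 2 4; 4 4 4]) = 0
  − (-1) · M_32   where M_32 = det([5 2 4; 4 2 4; -3 4 4]) = -8
  − (-1) · M_34   where M_34 = det([5 -1 2; 4 -1 2; -3 4 4]) = -12
det = (+1)·(4)·(0) + (-1)·(-1)·(-8) + (-1)·(-1)·(-12) = -20

|S| = -20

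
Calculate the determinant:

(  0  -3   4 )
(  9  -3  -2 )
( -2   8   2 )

Expand along column 1:
  − 9 · |-3 4; 8 2| = −9·(-6 − 32) = 342
  + (-2) · |-3 4; -3 -2| = (-2)·(6 − (-12)) = -36
Sum: (342) + (-36) = 306

306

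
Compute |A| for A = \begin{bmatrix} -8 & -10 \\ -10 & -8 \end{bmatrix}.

-36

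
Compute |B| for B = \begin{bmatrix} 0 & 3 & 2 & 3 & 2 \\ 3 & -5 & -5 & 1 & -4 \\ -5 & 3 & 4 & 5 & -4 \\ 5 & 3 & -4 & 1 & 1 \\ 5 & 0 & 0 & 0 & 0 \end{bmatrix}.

|B| = 3690

Expand along row 5 (it has 4 zeros):
  + (5) · M_51   where M_51 = det([3 2 3 2; -5 -5 1 -4; 3 4 5 -4; 3 -4 1 1]) = 738
det = (+1)·(5)·(738) = 3690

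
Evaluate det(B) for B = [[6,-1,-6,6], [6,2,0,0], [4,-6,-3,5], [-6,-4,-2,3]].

Expand along row 2 (it has 2 zeros):
  − (6) · M_21   where M_21 = det([-1 -6 6; -6 -3 5; -4 -2 3]) = 11
  + (2) · M_22   where M_22 = det([6 -6 6; 4 -3 5; -6 -2 3]) = 102
det = (-1)·(6)·(11) + (+1)·(2)·(102) = 138

138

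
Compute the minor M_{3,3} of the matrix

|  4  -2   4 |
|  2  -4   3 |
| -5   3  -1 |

Delete row 3 and column 3; the remaining 2×2 submatrix is [4 -2; 2 -4].
Its determinant is 4·(-4) − (-2)·2 = -12.

-12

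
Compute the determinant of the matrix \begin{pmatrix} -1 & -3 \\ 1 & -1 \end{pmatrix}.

det = (-1)·(-1) − (-3)·1 = 1 − (-3) = 4

The determinant is 4.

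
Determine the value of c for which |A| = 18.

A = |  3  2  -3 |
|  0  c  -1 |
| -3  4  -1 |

c = 0

Expanding along the column containing c, det(A) is linear in c: det(A) = (-12)·c + (18).
Set (-12)·c + (18) = 18  ⇒  (-12)·c = 0  ⇒  c = 0.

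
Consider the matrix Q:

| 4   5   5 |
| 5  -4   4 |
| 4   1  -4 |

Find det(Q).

Expand along row 1:
  + 4 · |-4 4; 1 -4| = 4·(16 − 4) = 48
  − 5 · |5 4; 4 -4| = −5·(-20 − 16) = 180
  + 5 · |5 -4; 4 1| = 5·(5 − (-16)) = 105
Sum: (48) + (180) + (105) = 333

|Q| = 333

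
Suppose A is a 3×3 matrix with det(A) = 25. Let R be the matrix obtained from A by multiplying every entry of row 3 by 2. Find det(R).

50

Scaling one row by 2 multiplies the determinant by 2.
det(R) = (2)·(25) = 50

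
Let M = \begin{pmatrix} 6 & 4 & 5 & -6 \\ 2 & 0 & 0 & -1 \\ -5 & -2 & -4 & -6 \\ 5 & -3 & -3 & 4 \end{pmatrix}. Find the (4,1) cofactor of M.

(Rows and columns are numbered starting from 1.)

Delete row 4 and column 1; the remaining 3×3 submatrix is [4 5 -6; 0 0 -1; -2 -4 -6].
Its determinant is -6.
The cofactor carries sign (−1)^(4+1) = −1, so C_{4,1} = −(-6) = 6.

6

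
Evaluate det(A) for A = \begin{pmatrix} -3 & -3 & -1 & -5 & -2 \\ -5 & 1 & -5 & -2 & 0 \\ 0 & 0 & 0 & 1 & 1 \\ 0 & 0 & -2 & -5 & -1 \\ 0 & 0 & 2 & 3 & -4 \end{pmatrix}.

det(A) = 108

A is block upper-triangular with a 2×2 block and a 3×3 block on the diagonal, so its determinant equals the product of the determinants of the diagonal blocks.
det of the 2×2 block = -18
det of the 3×3 block = -6
det = (-18)·(-6) = 108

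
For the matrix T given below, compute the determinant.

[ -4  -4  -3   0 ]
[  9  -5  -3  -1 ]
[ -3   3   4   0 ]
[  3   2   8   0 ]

det(T) = 163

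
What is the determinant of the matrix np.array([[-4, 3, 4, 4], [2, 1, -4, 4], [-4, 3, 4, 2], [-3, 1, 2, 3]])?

40

Expand along row 1:
  + (-4) · M_11   where M_11 = det([1 -4 4; 3 4 2; 1 2 3]) = 44
  − (3) · M_12   where M_12 = det([2 -4 4; -4 4 2; -3 2 3]) = 8
  + (4) · M_13   where M_13 = det([2 1 4; -4 3 2; -3 1 3]) = 40
  − (4) · M_14   where M_14 = det([2 1 -4; -4 3 4; -3 1 2]) = -20
det = (+1)·(-4)·(44) + (-1)·(3)·(8) + (+1)·(4)·(40) + (-1)·(4)·(-20) = 40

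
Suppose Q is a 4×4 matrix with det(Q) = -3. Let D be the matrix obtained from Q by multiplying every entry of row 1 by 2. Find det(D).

Scaling one row by 2 multiplies the determinant by 2.
det(D) = (2)·(-3) = -6

|D| = -6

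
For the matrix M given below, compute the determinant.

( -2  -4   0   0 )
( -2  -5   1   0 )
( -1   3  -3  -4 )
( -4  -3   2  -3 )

Expand along row 1 (it has 2 zeros):
  + (-2) · M_11   where M_11 = det([-5 1 0; 3 -3 -4; -3 2 -3]) = -64
  − (-4) · M_12   where M_12 = det([-2 1 0; -1 -3 -4; -4 2 -3]) = -21
det = (+1)·(-2)·(-64) + (-1)·(-4)·(-21) = 44

44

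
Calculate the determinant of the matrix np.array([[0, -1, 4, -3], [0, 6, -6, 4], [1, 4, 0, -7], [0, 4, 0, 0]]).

The determinant is -8.

Expand along row 4 (it has 3 zeros):
  + (4) · M_42   where M_42 = det([0 4 -3; 0 -6 4; 1 0 -7]) = -2
det = (+1)·(4)·(-2) = -8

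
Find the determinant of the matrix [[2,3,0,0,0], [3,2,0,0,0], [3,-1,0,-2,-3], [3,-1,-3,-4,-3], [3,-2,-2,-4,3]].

The matrix is block lower-triangular with a 2×2 block and a 3×3 block on the diagonal, so its determinant equals the product of the determinants of the diagonal blocks.
det of the 2×2 block = -5
det of the 3×3 block = -42
det = (-5)·(-42) = 210

The determinant is 210.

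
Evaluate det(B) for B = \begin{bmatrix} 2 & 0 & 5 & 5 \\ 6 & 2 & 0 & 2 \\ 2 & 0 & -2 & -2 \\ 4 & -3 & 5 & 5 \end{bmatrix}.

Expand along column 2 (it has 2 zeros):
  + (2) · M_22   where M_22 = det([2 5 5; 2 -2 -2; 4 5 5]) = 0
  + (-3) · M_42   where M_42 = det([2 5 5; 6 0 2; 2 -2 -2]) = 28
det = (+1)·(2)·(0) + (+1)·(-3)·(28) = -84

-84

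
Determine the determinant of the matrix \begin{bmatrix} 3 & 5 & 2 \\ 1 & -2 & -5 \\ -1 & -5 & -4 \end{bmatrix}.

Expand along column 1:
  + 3 · |-2 -5; -5 -4| = 3·(8 − 25) = -51
  − 1 · |5 2; -5 -4| = −1·(-20 − (-10)) = 10
  + (-1) · |5 2; -2 -5| = (-1)·(-25 − (-4)) = 21
Sum: (-51) + (10) + (21) = -20

-20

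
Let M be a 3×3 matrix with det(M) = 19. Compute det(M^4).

130321

det(M^4) = (det M)^4 = (19)^4 = 130321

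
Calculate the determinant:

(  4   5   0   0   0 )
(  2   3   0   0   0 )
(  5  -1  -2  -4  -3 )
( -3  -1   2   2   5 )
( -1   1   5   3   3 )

-92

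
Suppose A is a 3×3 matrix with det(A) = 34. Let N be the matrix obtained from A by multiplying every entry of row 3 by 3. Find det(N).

|N| = 102

Scaling one row by 3 multiplies the determinant by 3.
det(N) = (3)·(34) = 102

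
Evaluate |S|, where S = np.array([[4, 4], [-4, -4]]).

det(S) = 4·(-4) − 4·(-4) = -16 − (-16) = 0

det(S) = 0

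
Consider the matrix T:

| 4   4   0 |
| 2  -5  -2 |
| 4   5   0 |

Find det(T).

8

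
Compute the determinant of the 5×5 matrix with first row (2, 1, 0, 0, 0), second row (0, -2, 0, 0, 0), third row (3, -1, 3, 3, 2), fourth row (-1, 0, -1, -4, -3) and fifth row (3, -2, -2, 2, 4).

The matrix is block lower-triangular with a 2×2 block and a 3×3 block on the diagonal, so its determinant equals the product of the determinants of the diagonal blocks.
det of the 2×2 block = -4
det of the 3×3 block = -20
det = (-4)·(-20) = 80

80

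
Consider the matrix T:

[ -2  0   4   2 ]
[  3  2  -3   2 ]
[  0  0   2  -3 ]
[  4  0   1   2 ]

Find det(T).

Expand along column 2 (it has 3 zeros):
  + (2) · M_22   where M_22 = det([-2 4 2; 0 2 -3; 4 1 2]) = -78
det = (+1)·(2)·(-78) = -156

The determinant is -156.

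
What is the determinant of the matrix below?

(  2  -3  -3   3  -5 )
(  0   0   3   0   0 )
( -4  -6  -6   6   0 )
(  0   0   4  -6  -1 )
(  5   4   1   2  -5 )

Expand along row 2 (it has 4 zeros):
  − (3) · M_23   where M_23 = det([2 -3 3 -5; -4 -6 6 0; 0 0 -6 -1; 5 4 2 -5]) = -444
det = (-1)·(3)·(-444) = 1332

1332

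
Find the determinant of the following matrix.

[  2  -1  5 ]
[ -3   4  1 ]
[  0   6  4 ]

Expand along row 3:
  − 6 · |2 5; -3 1| = −6·(2 − (-15)) = -102
  + 4 · |2 -1; -3 4| = 4·(8 − 3) = 20
Sum: (-102) + (20) = -82

-82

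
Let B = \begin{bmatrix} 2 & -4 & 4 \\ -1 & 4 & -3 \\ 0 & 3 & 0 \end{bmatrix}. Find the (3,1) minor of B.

Delete row 3 and column 1; the remaining 2×2 submatrix is [-4 4; 4 -3].
Its determinant is (-4)·(-3) − 4·4 = -4.

The minor is -4.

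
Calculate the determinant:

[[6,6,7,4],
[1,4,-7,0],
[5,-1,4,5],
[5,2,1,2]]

Expand along row 2 (it has 1 zero):
  − (1) · M_21   where M_21 = det([6 7 4; -1 4 5; 2 1 2]) = 66
  + (4) · M_22   where M_22 = det([6 7 4; 5 4 5; 5 1 2]) = 63
  − (-7) · M_23   where M_23 = det([6 6 4; 5 -1 5; 5 2 2]) = 78
det = (-1)·(1)·(66) + (+1)·(4)·(63) + (-1)·(-7)·(78) = 732

732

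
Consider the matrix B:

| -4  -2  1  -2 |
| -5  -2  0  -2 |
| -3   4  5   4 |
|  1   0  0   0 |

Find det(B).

0

Expand along row 4 (it has 3 zeros):
  − (1) · M_41   where M_41 = det([-2 1 -2; -2 0 -2; 4 5 4]) = 0
det = (-1)·(1)·(0) = 0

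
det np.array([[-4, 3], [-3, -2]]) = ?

17

det = (-4)·(-2) − 3·(-3) = 8 − (-9) = 17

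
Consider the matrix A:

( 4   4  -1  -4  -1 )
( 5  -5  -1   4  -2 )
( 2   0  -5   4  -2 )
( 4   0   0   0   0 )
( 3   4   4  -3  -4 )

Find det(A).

det(A) = -2060

Expand along row 4 (it has 4 zeros):
  − (4) · M_41   where M_41 = det([4 -1 -4 -1; -5 -1 4 -2; 0 -5 4 -2; 4 4 -3 -4]) = 515
det = (-1)·(4)·(515) = -2060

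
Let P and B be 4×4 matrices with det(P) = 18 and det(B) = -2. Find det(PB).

det(PB) = det(P)·det(B) = (18)·(-2) = -36

The determinant is -36.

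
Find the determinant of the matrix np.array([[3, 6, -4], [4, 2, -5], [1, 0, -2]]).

14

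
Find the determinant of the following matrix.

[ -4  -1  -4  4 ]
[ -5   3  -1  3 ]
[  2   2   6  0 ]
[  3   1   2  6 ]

Expand along row 3 (it has 1 zero):
  + (2) · M_31   where M_31 = det([-1 -4 4; 3 -1 3; 1 2 6]) = 100
  − (2) · M_32   where M_32 = det([-4 -4 4; -5 -1 3; 3 2 6]) = -136
  + (6) · M_33   where M_33 = det([-4 -1 4; -5 3 3; 3 1 6]) = -155
det = (+1)·(2)·(100) + (-1)·(2)·(-136) + (+1)·(6)·(-155) = -458

The determinant is -458.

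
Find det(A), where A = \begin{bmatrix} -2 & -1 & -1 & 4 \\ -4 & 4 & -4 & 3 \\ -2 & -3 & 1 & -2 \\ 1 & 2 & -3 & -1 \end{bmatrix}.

240

Expand along row 1:
  + (-2) · M_11   where M_11 = det([4 -4 3; -3 1 -2; 2 -3 -1]) = 21
  − (-1) · M_12   where M_12 = det([-4 -4 3; -2 1 -2; 1 -3 -1]) = 59
  + (-1) · M_13   where M_13 = det([-4 4 3; -2 -3 -2; 1 2 -1]) = -47
  − (4) · M_14   where M_14 = det([-4 4 -4; -2 -3 1; 1 2 -3]) = -44
det = (+1)·(-2)·(21) + (-1)·(-1)·(59) + (+1)·(-1)·(-47) + (-1)·(4)·(-44) = 240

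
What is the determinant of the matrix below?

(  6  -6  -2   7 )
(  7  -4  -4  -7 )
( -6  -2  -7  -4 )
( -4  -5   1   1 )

Expand along row 1:
  + (6) · M_11   where M_11 = det([-4 -4 -7; -2 -7 -4; -5 1 1]) = 183
  − (-6) · M_12   where M_12 = det([7 -4 -7; -6 -7 -4; -4 1 1]) = 129
  + (-2) · M_13   where M_13 = det([7 -4 -7; -6 -2 -4; -4 -5 1]) = -396
  − (7) · M_14   where M_14 = det([7 -4 -4; -6 -2 -7; -4 -5 1]) = -483
det = (+1)·(6)·(183) + (-1)·(-6)·(129) + (+1)·(-2)·(-396) + (-1)·(7)·(-483) = 6045

The determinant is 6045.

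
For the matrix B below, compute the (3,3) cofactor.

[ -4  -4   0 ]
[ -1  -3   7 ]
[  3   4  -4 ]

8

Delete row 3 and column 3; the remaining 2×2 submatrix is [-4 -4; -1 -3].
Its determinant is (-4)·(-3) − (-4)·(-1) = 8.
The cofactor carries sign (−1)^(3+3) = +1, so C_{3,3} = +(8) = 8.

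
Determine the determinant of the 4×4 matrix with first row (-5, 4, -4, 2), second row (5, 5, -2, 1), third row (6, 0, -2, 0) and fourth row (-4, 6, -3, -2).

-660

Expand along row 3 (it has 2 zeros):
  + (6) · M_31   where M_31 = det([4 -4 2; 5 -2 1; 6 -3 -2]) = -42
  + (-2) · M_33   where M_33 = det([-5 4 2; 5 5 1; -4 6 -2]) = 204
det = (+1)·(6)·(-42) + (+1)·(-2)·(204) = -660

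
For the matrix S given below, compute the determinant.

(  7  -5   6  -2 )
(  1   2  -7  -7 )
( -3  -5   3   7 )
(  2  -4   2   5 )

det(S) = -1341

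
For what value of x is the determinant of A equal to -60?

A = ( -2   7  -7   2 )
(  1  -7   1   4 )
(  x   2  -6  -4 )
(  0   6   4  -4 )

Expanding along the row containing x, det(A) is linear in x: det(A) = (-180)·x + (-240).
Set (-180)·x + (-240) = -60  ⇒  (-180)·x = 180  ⇒  x = -1.

-1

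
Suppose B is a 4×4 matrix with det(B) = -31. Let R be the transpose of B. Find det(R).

|R| = -31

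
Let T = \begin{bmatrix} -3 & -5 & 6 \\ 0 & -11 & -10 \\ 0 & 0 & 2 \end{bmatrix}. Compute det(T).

|T| = 66

T is upper triangular, so det(T) is the product of the diagonal entries:
det = (-3) · (-11) · (2) = 66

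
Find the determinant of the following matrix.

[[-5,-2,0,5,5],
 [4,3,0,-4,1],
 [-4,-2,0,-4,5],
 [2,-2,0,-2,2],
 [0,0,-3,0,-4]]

The determinant is -2352.

Expand along column 3 (it has 4 zeros):
  + (-3) · M_53   where M_53 = det([-5 -2 5 5; 4 3 -4 1; -4 -2 -4 5; 2 -2 -2 2]) = 784
det = (+1)·(-3)·(784) = -2352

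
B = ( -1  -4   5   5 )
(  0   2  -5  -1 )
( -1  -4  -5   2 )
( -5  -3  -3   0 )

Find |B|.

-417

Expand along row 2 (it has 1 zero):
  + (2) · M_22   where M_22 = det([-1 5 5; -1 -5 2; -5 -3 0]) = -166
  − (-5) · M_23   where M_23 = det([-1 -4 5; -1 -4 2; -5 -3 0]) = -51
  + (-1) · M_24   where M_24 = det([-1 -4 5; -1 -4 -5; -5 -3 -3]) = -170
det = (+1)·(2)·(-166) + (-1)·(-5)·(-51) + (+1)·(-1)·(-170) = -417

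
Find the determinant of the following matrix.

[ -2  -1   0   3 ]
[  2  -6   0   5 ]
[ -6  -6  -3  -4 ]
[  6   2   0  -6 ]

Expand along column 3 (it has 3 zeros):
  + (-3) · M_33   where M_33 = det([-2 -1 3; 2 -6 5; 6 2 -6]) = 26
det = (+1)·(-3)·(26) = -78

-78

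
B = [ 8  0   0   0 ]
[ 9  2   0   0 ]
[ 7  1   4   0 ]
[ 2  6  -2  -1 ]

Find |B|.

det(B) = -64

B is lower triangular, so det(B) is the product of the diagonal entries:
det = (8) · (2) · (4) · (-1) = -64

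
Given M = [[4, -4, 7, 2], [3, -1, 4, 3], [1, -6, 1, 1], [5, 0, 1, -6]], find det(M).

Expand along row 4 (it has 1 zero):
  − (5) · M_41   where M_41 = det([-4 7 2; -1 4 3; -6 1 1]) = -77
  − (1) · M_43   where M_43 = det([4 -4 2; 3 -1 3; 1 -6 1]) = 34
  + (-6) · M_44   where M_44 = det([4 -4 7; 3 -1 4; 1 -6 1]) = -31
det = (-1)·(5)·(-77) + (-1)·(1)·(34) + (+1)·(-6)·(-31) = 537

537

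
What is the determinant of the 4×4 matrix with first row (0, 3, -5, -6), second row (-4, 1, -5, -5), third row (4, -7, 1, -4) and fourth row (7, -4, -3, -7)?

Expand along row 1 (it has 1 zero):
  − (3) · M_12   where M_12 = det([-4 -5 -5; 4 1 -4; 7 -3 -7]) = 171
  + (-5) · M_13   where M_13 = det([-4 1 -5; 4 -7 -4; 7 -4 -7]) = -297
  − (-6) · M_14   where M_14 = det([-4 1 -5; 4 -7 1; 7 -4 -3]) = -246
det = (-1)·(3)·(171) + (+1)·(-5)·(-297) + (-1)·(-6)·(-246) = -504

-504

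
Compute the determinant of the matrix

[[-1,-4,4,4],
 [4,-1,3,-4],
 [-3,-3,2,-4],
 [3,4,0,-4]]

The determinant is 504.

Expand along row 4 (it has 1 zero):
  − (3) · M_41   where M_41 = det([-4 4 4; -1 3 -4; -3 2 -4]) = 76
  + (4) · M_42   where M_42 = det([-1 4 4; 4 3 -4; -3 2 -4]) = 184
  + (-4) · M_44   where M_44 = det([-1 -4 4; 4 -1 3; -3 -3 2]) = 1
det = (-1)·(3)·(76) + (+1)·(4)·(184) + (+1)·(-4)·(1) = 504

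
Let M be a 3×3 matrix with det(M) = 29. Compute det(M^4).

The determinant is 707281.

det(M^4) = (det M)^4 = (29)^4 = 707281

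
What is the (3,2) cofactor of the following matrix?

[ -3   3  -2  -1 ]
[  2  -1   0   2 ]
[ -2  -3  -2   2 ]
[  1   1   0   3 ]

-8

Delete row 3 and column 2; the remaining 3×3 submatrix is [-3 -2 -1; 2 0 2; 1 0 3].
Its determinant is 8.
The cofactor carries sign (−1)^(3+2) = −1, so C_{3,2} = −(8) = -8.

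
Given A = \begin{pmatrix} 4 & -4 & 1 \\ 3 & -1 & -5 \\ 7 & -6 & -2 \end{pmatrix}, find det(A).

Expand along column 1:
  + 4 · |-1 -5; -6 -2| = 4·(2 − 30) = -112
  − 3 · |-4 1; -6 -2| = −3·(8 − (-6)) = -42
  + 7 · |-4 1; -1 -5| = 7·(20 − (-1)) = 147
Sum: (-112) + (-42) + (147) = -7

The determinant is -7.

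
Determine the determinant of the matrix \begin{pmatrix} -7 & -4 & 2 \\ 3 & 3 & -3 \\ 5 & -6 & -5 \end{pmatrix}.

165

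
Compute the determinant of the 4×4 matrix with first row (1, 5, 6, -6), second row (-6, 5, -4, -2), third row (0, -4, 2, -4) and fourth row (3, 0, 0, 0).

-912

Expand along row 4 (it has 3 zeros):
  − (3) · M_41   where M_41 = det([5 6 -6; 5 -4 -2; -4 2 -4]) = 304
det = (-1)·(3)·(304) = -912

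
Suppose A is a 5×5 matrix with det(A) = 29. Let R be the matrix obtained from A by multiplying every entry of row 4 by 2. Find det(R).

Scaling one row by 2 multiplies the determinant by 2.
det(R) = (2)·(29) = 58

The determinant is 58.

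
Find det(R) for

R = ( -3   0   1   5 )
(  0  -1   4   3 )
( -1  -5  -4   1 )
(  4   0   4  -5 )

det(R) = 129

Expand along column 2 (it has 2 zeros):
  + (-1) · M_22   where M_22 = det([-3 1 5; -1 -4 1; 4 4 -5]) = 11
  − (-5) · M_32   where M_32 = det([-3 1 5; 0 4 3; 4 4 -5]) = 28
det = (+1)·(-1)·(11) + (-1)·(-5)·(28) = 129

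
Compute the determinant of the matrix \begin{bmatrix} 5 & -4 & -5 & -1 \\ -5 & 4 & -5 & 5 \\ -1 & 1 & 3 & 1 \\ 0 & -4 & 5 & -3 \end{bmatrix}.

310

Expand along row 4 (it has 1 zero):
  + (-4) · M_42   where M_42 = det([5 -5 -1; -5 -5 5; -1 3 1]) = -80
  − (5) · M_43   where M_43 = det([5 -4 -1; -5 4 5; -1 1 1]) = -4
  + (-3) · M_44   where M_44 = det([5 -4 -5; -5 4 -5; -1 1 3]) = 10
det = (+1)·(-4)·(-80) + (-1)·(5)·(-4) + (+1)·(-3)·(10) = 310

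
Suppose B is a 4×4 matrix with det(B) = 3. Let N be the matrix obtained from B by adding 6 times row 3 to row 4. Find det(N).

Adding a multiple of one row to another leaves the determinant unchanged.
det(N) = (1)·(3) = 3

3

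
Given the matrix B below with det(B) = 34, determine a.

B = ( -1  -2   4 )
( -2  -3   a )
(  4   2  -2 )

a = 0

Expanding along the column containing a, det(B) is linear in a: det(B) = (-6)·a + (34).
Set (-6)·a + (34) = 34  ⇒  (-6)·a = 0  ⇒  a = 0.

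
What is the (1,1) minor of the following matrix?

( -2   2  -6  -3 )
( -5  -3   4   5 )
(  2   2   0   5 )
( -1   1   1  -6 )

93

Delete row 1 and column 1; the remaining 3×3 submatrix is [-3 4 5; 2 0 5; 1 1 -6].
Its determinant is 93.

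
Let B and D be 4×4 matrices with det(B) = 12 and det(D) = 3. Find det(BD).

det(BD) = 36

det(BD) = det(B)·det(D) = (12)·(3) = 36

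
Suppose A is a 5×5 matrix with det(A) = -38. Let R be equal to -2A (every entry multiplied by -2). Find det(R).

1216

For a 5×5 matrix, det(-2A) = (-2)^5·det(A) = -32·det(A).
det(R) = (-32)·(-38) = 1216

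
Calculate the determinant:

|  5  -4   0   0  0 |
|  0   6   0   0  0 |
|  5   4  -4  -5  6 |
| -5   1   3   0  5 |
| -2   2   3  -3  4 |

-3870

The matrix is block lower-triangular with a 2×2 block and a 3×3 block on the diagonal, so its determinant equals the product of the determinants of the diagonal blocks.
det of the 2×2 block = 30
det of the 3×3 block = -129
det = (30)·(-129) = -3870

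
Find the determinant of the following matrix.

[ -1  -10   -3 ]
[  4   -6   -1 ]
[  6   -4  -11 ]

-502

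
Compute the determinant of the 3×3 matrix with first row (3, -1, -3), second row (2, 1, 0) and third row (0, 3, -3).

Expand along row 2:
  − 2 · |-1 -3; 3 -3| = −2·(3 − (-9)) = -24
  + 1 · |3 -3; 0 -3| = 1·(-9 − 0) = -9
Sum: (-24) + (-9) = -33

-33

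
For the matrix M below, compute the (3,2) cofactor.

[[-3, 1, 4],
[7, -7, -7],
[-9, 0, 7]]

Delete row 3 and column 2; the remaining 2×2 submatrix is [-3 4; 7 -7].
Its determinant is (-3)·(-7) − 4·7 = -7.
The cofactor carries sign (−1)^(3+2) = −1, so C_{3,2} = −(-7) = 7.

The cofactor is 7.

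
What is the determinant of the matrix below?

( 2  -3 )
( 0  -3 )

-6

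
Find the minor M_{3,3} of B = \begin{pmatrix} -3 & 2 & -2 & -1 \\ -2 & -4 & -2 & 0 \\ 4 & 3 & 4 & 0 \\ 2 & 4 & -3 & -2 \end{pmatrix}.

Delete row 3 and column 3; the remaining 3×3 submatrix is [-3 2 -1; -2 -4 0; 2 4 -2].
Its determinant is -32.

The minor is -32.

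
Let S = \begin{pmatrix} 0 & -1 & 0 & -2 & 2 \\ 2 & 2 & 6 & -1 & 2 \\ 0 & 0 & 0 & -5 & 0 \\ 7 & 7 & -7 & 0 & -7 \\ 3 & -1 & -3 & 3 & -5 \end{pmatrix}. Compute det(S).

det(S) = 2800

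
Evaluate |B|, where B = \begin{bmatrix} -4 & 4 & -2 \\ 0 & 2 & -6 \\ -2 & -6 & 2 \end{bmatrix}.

Expand along column 1:
  + (-4) · |2 -6; -6 2| = (-4)·(4 − 36) = 128
  + (-2) · |4 -2; 2 -6| = (-2)·(-24 − (-4)) = 40
Sum: (128) + (40) = 168

det(B) = 168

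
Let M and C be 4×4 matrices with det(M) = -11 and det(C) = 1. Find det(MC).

det(MC) = -11

det(MC) = det(M)·det(C) = (-11)·(1) = -11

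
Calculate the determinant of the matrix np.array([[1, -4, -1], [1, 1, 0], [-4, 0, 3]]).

The determinant is 11.

Expand along row 2:
  − 1 · |-4 -1; 0 3| = −1·(-12 − 0) = 12
  + 1 · |1 -1; -4 3| = 1·(3 − 4) = -1
Sum: (12) + (-1) = 11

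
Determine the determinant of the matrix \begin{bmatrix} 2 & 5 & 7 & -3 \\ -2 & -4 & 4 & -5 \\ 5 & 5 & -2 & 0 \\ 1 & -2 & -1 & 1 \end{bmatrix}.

Expand along row 3 (it has 1 zero):
  + (5) · M_31   where M_31 = det([5 7 -3; -4 4 -5; -2 -1 1]) = 57
  − (5) · M_32   where M_32 = det([2 7 -3; -2 4 -5; 1 -1 1]) = -17
  + (-2) · M_33   where M_33 = det([2 5 -3; -2 -4 -5; 1 -2 1]) = -67
det = (+1)·(5)·(57) + (-1)·(5)·(-17) + (+1)·(-2)·(-67) = 504

504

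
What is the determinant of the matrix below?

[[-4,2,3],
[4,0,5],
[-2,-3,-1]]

Expand along column 2:
  − 2 · |4 5; -2 -1| = −2·(-4 − (-10)) = -12
  − (-3) · |-4 3; 4 5| = −(-3)·(-20 − 12) = -96
Sum: (-12) + (-96) = -108

The determinant is -108.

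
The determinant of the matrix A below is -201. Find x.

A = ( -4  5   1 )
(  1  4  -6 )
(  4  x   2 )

1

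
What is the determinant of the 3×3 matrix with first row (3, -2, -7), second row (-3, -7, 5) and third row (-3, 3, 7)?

6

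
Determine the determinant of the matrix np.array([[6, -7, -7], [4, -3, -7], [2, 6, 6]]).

Expand along row 1:
  + 6 · |-3 -7; 6 6| = 6·(-18 − (-42)) = 144
  − (-7) · |4 -7; 2 6| = −(-7)·(24 − (-14)) = 266
  + (-7) · |4 -3; 2 6| = (-7)·(24 − (-6)) = -210
Sum: (144) + (266) + (-210) = 200

The determinant is 200.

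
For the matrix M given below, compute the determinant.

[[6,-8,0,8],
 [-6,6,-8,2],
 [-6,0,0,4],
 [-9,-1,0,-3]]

|M| = 4032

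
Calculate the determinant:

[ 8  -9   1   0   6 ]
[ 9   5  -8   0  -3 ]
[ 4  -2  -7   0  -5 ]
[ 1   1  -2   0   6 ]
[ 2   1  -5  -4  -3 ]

-21804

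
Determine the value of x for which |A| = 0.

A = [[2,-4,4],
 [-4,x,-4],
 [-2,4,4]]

8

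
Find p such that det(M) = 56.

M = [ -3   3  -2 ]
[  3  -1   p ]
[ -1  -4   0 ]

Expanding along the row containing p, det(M) is linear in p: det(M) = (-15)·p + (26).
Set (-15)·p + (26) = 56  ⇒  (-15)·p = 30  ⇒  p = -2.

-2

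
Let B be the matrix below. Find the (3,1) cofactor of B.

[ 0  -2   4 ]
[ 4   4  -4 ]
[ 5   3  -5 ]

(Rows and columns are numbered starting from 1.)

-8

Delete row 3 and column 1; the remaining 2×2 submatrix is [-2 4; 4 -4].
Its determinant is (-2)·(-4) − 4·4 = -8.
The cofactor carries sign (−1)^(3+1) = +1, so C_{3,1} = +(-8) = -8.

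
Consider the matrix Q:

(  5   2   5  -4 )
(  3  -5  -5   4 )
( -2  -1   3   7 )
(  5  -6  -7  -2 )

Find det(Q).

Expand along row 1:
  + (5) · M_11   where M_11 = det([-5 -5 4; -1 3 7; -6 -7 -2]) = 105
  − (2) · M_12   where M_12 = det([3 -5 4; -2 3 7; 5 -7 -2]) = -30
  + (5) · M_13   where M_13 = det([3 -5 4; -2 -1 7; 5 -6 -2]) = 45
  − (-4) · M_14   where M_14 = det([3 -5 -5; -2 -1 3; 5 -6 -7]) = -15
det = (+1)·(5)·(105) + (-1)·(2)·(-30) + (+1)·(5)·(45) + (-1)·(-4)·(-15) = 750

det(Q) = 750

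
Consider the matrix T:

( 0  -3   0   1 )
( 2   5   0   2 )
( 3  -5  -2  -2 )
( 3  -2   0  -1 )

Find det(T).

det(T) = 86

Expand along column 3 (it has 3 zeros):
  + (-2) · M_33   where M_33 = det([0 -3 1; 2 5 2; 3 -2 -1]) = -43
det = (+1)·(-2)·(-43) = 86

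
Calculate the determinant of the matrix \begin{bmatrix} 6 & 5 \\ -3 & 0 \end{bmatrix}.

15

det = 6·0 − 5·(-3) = 0 − (-15) = 15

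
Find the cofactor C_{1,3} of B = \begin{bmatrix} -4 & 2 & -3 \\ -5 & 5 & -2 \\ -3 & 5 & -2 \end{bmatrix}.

Delete row 1 and column 3; the remaining 2×2 submatrix is [-5 5; -3 5].
Its determinant is (-5)·5 − 5·(-3) = -10.
The cofactor carries sign (−1)^(1+3) = +1, so C_{1,3} = +(-10) = -10.

The cofactor is -10.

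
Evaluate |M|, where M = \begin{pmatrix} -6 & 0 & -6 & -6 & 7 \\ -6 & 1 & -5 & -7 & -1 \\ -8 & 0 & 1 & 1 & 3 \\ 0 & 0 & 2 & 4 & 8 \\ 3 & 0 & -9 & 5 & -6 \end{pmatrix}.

|M| = 8294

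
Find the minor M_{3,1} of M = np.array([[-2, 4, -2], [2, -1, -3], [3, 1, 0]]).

-14

Delete row 3 and column 1; the remaining 2×2 submatrix is [4 -2; -1 -3].
Its determinant is 4·(-3) − (-2)·(-1) = -14.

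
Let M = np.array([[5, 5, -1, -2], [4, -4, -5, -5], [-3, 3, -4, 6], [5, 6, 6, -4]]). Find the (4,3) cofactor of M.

90

Delete row 4 and column 3; the remaining 3×3 submatrix is [5 5 -2; 4 -4 -5; -3 3 6].
Its determinant is -90.
The cofactor carries sign (−1)^(4+3) = −1, so C_{4,3} = −(-90) = 90.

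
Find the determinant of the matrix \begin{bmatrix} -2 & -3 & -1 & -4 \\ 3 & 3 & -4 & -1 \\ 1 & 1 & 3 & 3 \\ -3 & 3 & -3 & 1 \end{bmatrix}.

The determinant is -74.

Expand along row 1:
  + (-2) · M_11   where M_11 = det([3 -4 -1; 1 3 3; 3 -3 1]) = 16
  − (-3) · M_12   where M_12 = det([3 -4 -1; 1 3 3; -3 -3 1]) = 70
  + (-1) · M_13   where M_13 = det([3 3 -1; 1 1 3; -3 3 1]) = -60
  − (-4) · M_14   where M_14 = det([3 3 -4; 1 1 3; -3 3 -3]) = -78
det = (+1)·(-2)·(16) + (-1)·(-3)·(70) + (+1)·(-1)·(-60) + (-1)·(-4)·(-78) = -74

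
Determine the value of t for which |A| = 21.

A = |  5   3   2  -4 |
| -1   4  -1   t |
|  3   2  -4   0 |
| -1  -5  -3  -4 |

7

Expanding along the column containing t, det(A) is linear in t: det(A) = (-117)·t + (840).
Set (-117)·t + (840) = 21  ⇒  (-117)·t = -819  ⇒  t = 7.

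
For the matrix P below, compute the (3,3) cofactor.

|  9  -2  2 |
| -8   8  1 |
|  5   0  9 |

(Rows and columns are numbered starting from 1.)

56

Delete row 3 and column 3; the remaining 2×2 submatrix is [9 -2; -8 8].
Its determinant is 9·8 − (-2)·(-8) = 56.
The cofactor carries sign (−1)^(3+3) = +1, so C_{3,3} = +(56) = 56.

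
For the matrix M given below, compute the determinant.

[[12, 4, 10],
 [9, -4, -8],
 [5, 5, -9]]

det(M) = 1726

Expand along row 1:
  + 12 · |-4 -8; 5 -9| = 12·(36 − (-40)) = 912
  − 4 · |9 -8; 5 -9| = −4·(-81 − (-40)) = 164
  + 10 · |9 -4; 5 5| = 10·(45 − (-20)) = 650
Sum: (912) + (164) + (650) = 1726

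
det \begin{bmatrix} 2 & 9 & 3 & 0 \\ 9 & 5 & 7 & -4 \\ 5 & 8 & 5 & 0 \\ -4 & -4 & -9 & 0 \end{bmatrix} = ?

Expand along column 4 (it has 3 zeros):
  + (-4) · M_24   where M_24 = det([2 9 3; 5 8 5; -4 -4 -9]) = 157
det = (+1)·(-4)·(157) = -628

The determinant is -628.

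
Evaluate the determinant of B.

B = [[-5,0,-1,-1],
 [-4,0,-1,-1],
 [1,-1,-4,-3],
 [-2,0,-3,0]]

|B| = 3

Expand along column 2 (it has 3 zeros):
  − (-1) · M_32   where M_32 = det([-5 -1 -1; -4 -1 -1; -2 -3 0]) = 3
det = (-1)·(-1)·(3) = 3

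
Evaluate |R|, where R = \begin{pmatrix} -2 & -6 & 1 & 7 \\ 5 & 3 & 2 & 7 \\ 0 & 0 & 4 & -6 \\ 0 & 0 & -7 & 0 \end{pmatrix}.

R is block upper-triangular with a 2×2 block and a 2×2 block on the diagonal, so its determinant equals the product of the determinants of the diagonal blocks.
det of the 2×2 block = 24
det of the 2×2 block = -42
det = (24)·(-42) = -1008

-1008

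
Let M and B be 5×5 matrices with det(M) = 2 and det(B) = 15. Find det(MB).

det(MB) = det(M)·det(B) = (2)·(15) = 30

30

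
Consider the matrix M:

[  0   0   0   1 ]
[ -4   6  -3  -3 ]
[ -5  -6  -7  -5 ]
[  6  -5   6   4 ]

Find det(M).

The determinant is -29.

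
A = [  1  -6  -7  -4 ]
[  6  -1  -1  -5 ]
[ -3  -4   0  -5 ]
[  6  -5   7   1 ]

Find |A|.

Expand along row 3 (it has 1 zero):
  + (-3) · M_31   where M_31 = det([-6 -7 -4; -1 -1 -5; -5 7 1]) = -338
  − (-4) · M_32   where M_32 = det([1 -7 -4; 6 -1 -5; 6 7 1]) = 94
  − (-5) · M_34   where M_34 = det([1 -6 -7; 6 -1 -1; 6 -5 7]) = 444
det = (+1)·(-3)·(-338) + (-1)·(-4)·(94) + (-1)·(-5)·(444) = 3610

3610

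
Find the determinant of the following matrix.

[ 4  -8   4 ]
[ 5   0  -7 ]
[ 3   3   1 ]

352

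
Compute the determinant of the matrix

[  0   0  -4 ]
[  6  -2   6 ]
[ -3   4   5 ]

Expand along row 1:
  + (-4) · |6 -2; -3 4| = (-4)·(24 − 6) = -72

The determinant is -72.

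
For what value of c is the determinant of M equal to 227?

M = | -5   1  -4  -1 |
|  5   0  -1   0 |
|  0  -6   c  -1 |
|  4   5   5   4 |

c = 1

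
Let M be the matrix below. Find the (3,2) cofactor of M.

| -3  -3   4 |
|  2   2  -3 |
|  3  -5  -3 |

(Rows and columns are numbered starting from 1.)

The cofactor is -1.

Delete row 3 and column 2; the remaining 2×2 submatrix is [-3 4; 2 -3].
Its determinant is (-3)·(-3) − 4·2 = 1.
The cofactor carries sign (−1)^(3+2) = −1, so C_{3,2} = −(1) = -1.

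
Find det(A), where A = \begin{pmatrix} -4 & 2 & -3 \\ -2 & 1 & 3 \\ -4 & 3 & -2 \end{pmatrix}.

det(A) = 18

Expand along row 1:
  + (-4) · |1 3; 3 -2| = (-4)·(-2 − 9) = 44
  − 2 · |-2 3; -4 -2| = −2·(4 − (-12)) = -32
  + (-3) · |-2 1; -4 3| = (-3)·(-6 − (-4)) = 6
Sum: (44) + (-32) + (6) = 18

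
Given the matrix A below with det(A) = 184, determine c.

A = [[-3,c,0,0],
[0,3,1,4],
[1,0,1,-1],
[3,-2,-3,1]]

c = 7

Expanding along the column containing c, det(A) is linear in c: det(A) = (28)·c + (-12).
Set (28)·c + (-12) = 184  ⇒  (28)·c = 196  ⇒  c = 7.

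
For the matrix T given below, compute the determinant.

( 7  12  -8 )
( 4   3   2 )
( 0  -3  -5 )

|T| = 273

Expand along row 3:
  − (-3) · |7 -8; 4 2| = −(-3)·(14 − (-32)) = 138
  + (-5) · |7 12; 4 3| = (-5)·(21 − 48) = 135
Sum: (138) + (135) = 273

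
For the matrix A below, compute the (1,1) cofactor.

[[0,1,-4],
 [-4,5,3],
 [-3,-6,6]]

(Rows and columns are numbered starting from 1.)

Delete row 1 and column 1; the remaining 2×2 submatrix is [5 3; -6 6].
Its determinant is 5·6 − 3·(-6) = 48.
The cofactor carries sign (−1)^(1+1) = +1, so C_{1,1} = +(48) = 48.

The cofactor is 48.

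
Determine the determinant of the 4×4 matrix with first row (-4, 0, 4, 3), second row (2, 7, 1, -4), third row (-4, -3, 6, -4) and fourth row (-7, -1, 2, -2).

The determinant is 1733.

Expand along row 1 (it has 1 zero):
  + (-4) · M_11   where M_11 = det([7 1 -4; -3 6 -4; -1 2 -2]) = -30
  + (4) · M_13   where M_13 = det([2 7 -4; -4 -3 -4; -7 -1 -2]) = 212
  − (3) · M_14   where M_14 = det([2 7 1; -4 -3 6; -7 -1 2]) = -255
det = (+1)·(-4)·(-30) + (+1)·(4)·(212) + (-1)·(3)·(-255) = 1733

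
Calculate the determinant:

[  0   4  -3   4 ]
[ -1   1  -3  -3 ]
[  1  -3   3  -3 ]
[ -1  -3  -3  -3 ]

Expand along row 1 (it has 1 zero):
  − (4) · M_12   where M_12 = det([-1 -3 -3; 1 3 -3; -1 -3 -3]) = 0
  + (-3) · M_13   where M_13 = det([-1 1 -3; 1 -3 -3; -1 -3 -3]) = 24
  − (4) · M_14   where M_14 = det([-1 1 -3; 1 -3 3; -1 -3 -3]) = 0
det = (-1)·(4)·(0) + (+1)·(-3)·(24) + (-1)·(4)·(0) = -72

-72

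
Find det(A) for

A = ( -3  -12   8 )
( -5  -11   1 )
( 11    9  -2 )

557

Expand along column 1:
  + (-3) · |-11 1; 9 -2| = (-3)·(22 − 9) = -39
  − (-5) · |-12 8; 9 -2| = −(-5)·(24 − 72) = -240
  + 11 · |-12 8; -11 1| = 11·(-12 − (-88)) = 836
Sum: (-39) + (-240) + (836) = 557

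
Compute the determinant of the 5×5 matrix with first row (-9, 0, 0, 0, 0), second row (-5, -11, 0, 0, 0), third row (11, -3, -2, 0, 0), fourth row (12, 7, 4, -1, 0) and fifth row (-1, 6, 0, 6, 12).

The matrix is lower triangular, so the determinant is the product of the diagonal entries:
det = (-9) · (-11) · (-2) · (-1) · (12) = 2376

2376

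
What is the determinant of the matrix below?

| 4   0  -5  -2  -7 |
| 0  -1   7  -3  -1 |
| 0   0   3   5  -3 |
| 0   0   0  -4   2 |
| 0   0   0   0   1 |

48

The matrix is upper triangular, so the determinant is the product of the diagonal entries:
det = (4) · (-1) · (3) · (-4) · (1) = 48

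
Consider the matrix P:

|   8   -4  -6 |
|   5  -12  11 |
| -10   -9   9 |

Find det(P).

1538

Expand along row 1:
  + 8 · |-12 11; -9 9| = 8·(-108 − (-99)) = -72
  − (-4) · |5 11; -10 9| = −(-4)·(45 − (-110)) = 620
  + (-6) · |5 -12; -10 -9| = (-6)·(-45 − 120) = 990
Sum: (-72) + (620) + (990) = 1538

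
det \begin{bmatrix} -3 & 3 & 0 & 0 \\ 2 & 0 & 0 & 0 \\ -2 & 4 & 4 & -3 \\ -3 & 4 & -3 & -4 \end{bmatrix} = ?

The matrix is block lower-triangular with a 2×2 block and a 2×2 block on the diagonal, so its determinant equals the product of the determinants of the diagonal blocks.
det of the 2×2 block = -6
det of the 2×2 block = -25
det = (-6)·(-25) = 150

150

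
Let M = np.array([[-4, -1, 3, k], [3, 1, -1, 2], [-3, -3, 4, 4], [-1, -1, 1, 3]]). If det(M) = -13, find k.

k = -8

Expanding along the row containing k, det(M) is linear in k: det(M) = (-2)·k + (-29).
Set (-2)·k + (-29) = -13  ⇒  (-2)·k = 16  ⇒  k = -8.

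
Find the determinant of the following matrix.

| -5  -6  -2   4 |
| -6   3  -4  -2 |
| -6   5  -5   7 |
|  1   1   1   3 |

The determinant is 428.

Expand along row 1:
  + (-5) · M_11   where M_11 = det([3 -4 -2; 5 -5 7; 1 1 3]) = -54
  − (-6) · M_12   where M_12 = det([-6 -4 -2; -6 -5 7; 1 1 3]) = 34
  + (-2) · M_13   where M_13 = det([-6 3 -2; -6 5 7; 1 1 3]) = 49
  − (4) · M_14   where M_14 = det([-6 3 -4; -6 5 -5; 1 1 1]) = -13
det = (+1)·(-5)·(-54) + (-1)·(-6)·(34) + (+1)·(-2)·(49) + (-1)·(4)·(-13) = 428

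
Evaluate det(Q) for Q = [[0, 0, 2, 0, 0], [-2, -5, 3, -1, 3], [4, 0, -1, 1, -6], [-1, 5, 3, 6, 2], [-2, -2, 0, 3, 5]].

|Q| = 386

Expand along row 1 (it has 4 zeros):
  + (2) · M_13   where M_13 = det([-2 -5 -1 3; 4 0 1 -6; -1 5 6 2; -2 -2 3 5]) = 193
det = (+1)·(2)·(193) = 386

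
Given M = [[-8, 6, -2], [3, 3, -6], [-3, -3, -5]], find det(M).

Expand along row 1:
  + (-8) · |3 -6; -3 -5| = (-8)·(-15 − 18) = 264
  − 6 · |3 -6; -3 -5| = −6·(-15 − 18) = 198
  + (-2) · |3 3; -3 -3| = (-2)·(-9 − (-9)) = 0
Sum: (264) + (198) + (0) = 462

462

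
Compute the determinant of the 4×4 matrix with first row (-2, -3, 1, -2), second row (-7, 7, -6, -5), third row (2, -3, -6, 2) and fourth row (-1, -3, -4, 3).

1078

Expand along row 1:
  + (-2) · M_11   where M_11 = det([7 -6 -5; -3 -6 2; -3 -4 3]) = -58
  − (-3) · M_12   where M_12 = det([-7 -6 -5; 2 -6 2; -1 -4 3]) = 188
  + (1) · M_13   where M_13 = det([-7 7 -5; 2 -3 2; -1 -3 3]) = 10
  − (-2) · M_14   where M_14 = det([-7 7 -6; 2 -3 -6; -1 -3 -4]) = 194
det = (+1)·(-2)·(-58) + (-1)·(-3)·(188) + (+1)·(1)·(10) + (-1)·(-2)·(194) = 1078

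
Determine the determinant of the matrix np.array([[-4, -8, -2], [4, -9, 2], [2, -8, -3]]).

Expand along column 1:
  + (-4) · |-9 2; -8 -3| = (-4)·(27 − (-16)) = -172
  − 4 · |-8 -2; -8 -3| = −4·(24 − 16) = -32
  + 2 · |-8 -2; -9 2| = 2·(-16 − 18) = -68
Sum: (-172) + (-32) + (-68) = -272

The determinant is -272.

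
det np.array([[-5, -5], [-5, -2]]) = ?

-15

det = (-5)·(-2) − (-5)·(-5) = 10 − 25 = -15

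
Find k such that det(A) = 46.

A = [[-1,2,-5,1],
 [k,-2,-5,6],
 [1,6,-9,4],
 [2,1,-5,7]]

k = -1

Expanding along the row containing k, det(A) is linear in k: det(A) = (-83)·k + (-37).
Set (-83)·k + (-37) = 46  ⇒  (-83)·k = 83  ⇒  k = -1.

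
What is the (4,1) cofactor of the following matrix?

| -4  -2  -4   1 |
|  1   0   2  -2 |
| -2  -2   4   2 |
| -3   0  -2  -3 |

The cofactor is 36.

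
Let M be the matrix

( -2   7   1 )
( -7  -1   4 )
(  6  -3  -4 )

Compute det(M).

Expand along column 1:
  + (-2) · |-1 4; -3 -4| = (-2)·(4 − (-12)) = -32
  − (-7) · |7 1; -3 -4| = −(-7)·(-28 − (-3)) = -175
  + 6 · |7 1; -1 4| = 6·(28 − (-1)) = 174
Sum: (-32) + (-175) + (174) = -33

|M| = -33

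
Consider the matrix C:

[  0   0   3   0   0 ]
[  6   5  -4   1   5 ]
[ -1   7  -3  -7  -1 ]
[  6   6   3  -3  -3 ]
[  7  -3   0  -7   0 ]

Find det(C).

det(C) = -15201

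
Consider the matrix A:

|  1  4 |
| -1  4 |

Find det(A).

det(A) = 1·4 − 4·(-1) = 4 − (-4) = 8

8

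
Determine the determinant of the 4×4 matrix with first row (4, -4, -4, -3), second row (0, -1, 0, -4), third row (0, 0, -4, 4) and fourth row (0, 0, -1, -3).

The matrix is block upper-triangular with a 2×2 block and a 2×2 block on the diagonal, so its determinant equals the product of the determinants of the diagonal blocks.
det of the 2×2 block = -4
det of the 2×2 block = 16
det = (-4)·(16) = -64

-64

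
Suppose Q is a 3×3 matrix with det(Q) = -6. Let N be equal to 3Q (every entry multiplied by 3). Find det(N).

For a 3×3 matrix, det(3Q) = 3^3·det(Q) = 27·det(Q).
det(N) = (27)·(-6) = -162

The determinant is -162.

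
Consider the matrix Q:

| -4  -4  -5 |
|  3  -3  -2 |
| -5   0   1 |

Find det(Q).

Expand along column 2:
  − (-4) · |3 -2; -5 1| = −(-4)·(3 − 10) = -28
  + (-3) · |-4 -5; -5 1| = (-3)·(-4 − 25) = 87
Sum: (-28) + (87) = 59

|Q| = 59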